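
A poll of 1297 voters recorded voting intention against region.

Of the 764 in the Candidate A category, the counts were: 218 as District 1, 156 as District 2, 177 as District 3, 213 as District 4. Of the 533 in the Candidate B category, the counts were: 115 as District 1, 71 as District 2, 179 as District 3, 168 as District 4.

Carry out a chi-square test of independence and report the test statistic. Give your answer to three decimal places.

28.784

Row totals: 764, 533. Column totals: 333, 227, 356, 381. Grand total N = 1297.
Expected counts (row total × column total / N):
  Candidate A, District 1: 764×333/1297 = 196.1542
  Candidate A, District 2: 764×227/1297 = 133.7147
  Candidate A, District 3: 764×356/1297 = 209.7024
  Candidate A, District 4: 764×381/1297 = 224.4287
  Candidate B, District 1: 533×333/1297 = 136.8458
  Candidate B, District 2: 533×227/1297 = 93.2853
  Candidate B, District 3: 533×356/1297 = 146.2976
  Candidate B, District 4: 533×381/1297 = 156.5713
Contributions (O − E)²/E:
  (218 − 196.1542)²/196.1542 = 2.4330
  (156 − 133.7147)²/133.7147 = 3.7141
  (177 − 209.7024)²/209.7024 = 5.0998
  (213 − 224.4287)²/224.4287 = 0.5820
  (115 − 136.8458)²/136.8458 = 3.4874
  (71 − 93.2853)²/93.2853 = 5.3238
  (179 − 146.2976)²/146.2976 = 7.3101
  (168 − 156.5713)²/156.5713 = 0.8342
χ² = 2.4330 + 3.7141 + 5.0998 + 0.5820 + 3.4874 + 5.3238 + 7.3101 + 0.8342 = 28.784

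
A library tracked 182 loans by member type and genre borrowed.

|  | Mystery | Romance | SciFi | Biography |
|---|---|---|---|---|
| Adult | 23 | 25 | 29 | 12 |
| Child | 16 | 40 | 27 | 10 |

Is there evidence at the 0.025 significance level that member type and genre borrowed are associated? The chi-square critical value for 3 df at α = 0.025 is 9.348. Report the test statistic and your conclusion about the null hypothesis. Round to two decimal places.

4.89; fail to reject H₀

Row totals: 89, 93. Column totals: 39, 65, 56, 22. Grand total N = 182.
Expected counts (row total × column total / N):
  Adult, Mystery: 89×39/182 = 19.071
  Adult, Romance: 89×65/182 = 31.786
  Adult, SciFi: 89×56/182 = 27.385
  Adult, Biography: 89×22/182 = 10.758
  Child, Mystery: 93×39/182 = 19.929
  Child, Romance: 93×65/182 = 33.214
  Child, SciFi: 93×56/182 = 28.615
  Child, Biography: 93×22/182 = 11.242
Contributions (O − E)²/E:
  (23 − 19.071)²/19.071 = 0.8095
  (25 − 31.786)²/31.786 = 1.4487
  (29 − 27.385)²/27.385 = 0.0952
  (12 − 10.758)²/10.758 = 0.1434
  (16 − 19.929)²/19.929 = 0.7746
  (40 − 33.214)²/33.214 = 1.3865
  (27 − 28.615)²/28.615 = 0.0911
  (10 − 11.242)²/11.242 = 0.1372
χ² = 0.8095 + 1.4487 + 0.0952 + 0.1434 + 0.7746 + 1.3865 + 0.0911 + 0.1372 = 4.89
df = (2−1)(4−1) = 3. Since 4.89 < 9.348, fail to reject the null hypothesis of independence at α = 0.025.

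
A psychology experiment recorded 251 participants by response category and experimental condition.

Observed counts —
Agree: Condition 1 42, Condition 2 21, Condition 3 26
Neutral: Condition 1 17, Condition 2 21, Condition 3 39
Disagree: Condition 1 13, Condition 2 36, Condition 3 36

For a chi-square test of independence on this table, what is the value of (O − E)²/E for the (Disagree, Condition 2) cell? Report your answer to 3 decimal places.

Row total (Disagree) = 85; column total (Condition 2) = 78; N = 251.
Expected count E = 85 × 78 / 251 = 26.4143.
Contribution = (O − E)²/E = (36 − 26.4143)² / 26.4143 = 3.479.

3.479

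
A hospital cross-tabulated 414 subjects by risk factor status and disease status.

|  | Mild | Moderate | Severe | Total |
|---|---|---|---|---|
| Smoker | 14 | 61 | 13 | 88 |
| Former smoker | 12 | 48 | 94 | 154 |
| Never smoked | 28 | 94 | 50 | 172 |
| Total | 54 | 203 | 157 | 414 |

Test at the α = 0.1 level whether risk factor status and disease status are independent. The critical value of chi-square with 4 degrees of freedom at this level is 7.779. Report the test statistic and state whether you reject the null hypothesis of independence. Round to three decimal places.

Grand total N = 414.
Expected counts (row total × column total / N):
  Smoker, Mild: 88×54/414 = 11.4783
  Smoker, Moderate: 88×203/414 = 43.1498
  Smoker, Severe: 88×157/414 = 33.3720
  Former smoker, Mild: 154×54/414 = 20.0870
  Former smoker, Moderate: 154×203/414 = 75.5121
  Former smoker, Severe: 154×157/414 = 58.4010
  Never smoked, Mild: 172×54/414 = 22.4348
  Never smoked, Moderate: 172×203/414 = 84.3382
  Never smoked, Severe: 172×157/414 = 65.2271
Contributions (O − E)²/E:
  (14 − 11.4783)²/11.4783 = 0.5540
  (61 − 43.1498)²/43.1498 = 7.3843
  (13 − 33.3720)²/33.3720 = 12.4361
  (12 − 20.0870)²/20.0870 = 3.2558
  (48 − 75.5121)²/75.5121 = 10.0238
  (94 − 58.4010)²/58.4010 = 21.6998
  (28 − 22.4348)²/22.4348 = 1.3805
  (94 − 84.3382)²/84.3382 = 1.1069
  (50 − 65.2271)²/65.2271 = 3.5547
χ² = 0.5540 + 7.3843 + 12.4361 + 3.2558 + 10.0238 + 21.6998 + 1.3805 + 1.1069 + 3.5547 = 61.396
df = (3−1)(3−1) = 4. Since 61.396 > 7.779, reject the null hypothesis of independence at α = 0.1.

61.396; reject H₀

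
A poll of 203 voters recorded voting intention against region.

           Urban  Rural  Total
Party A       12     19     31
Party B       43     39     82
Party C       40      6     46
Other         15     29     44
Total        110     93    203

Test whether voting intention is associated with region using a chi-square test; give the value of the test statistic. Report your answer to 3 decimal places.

Grand total N = 203.
Expected counts (row total × column total / N):
  Party A, Urban: 31×110/203 = 16.7980
  Party A, Rural: 31×93/203 = 14.2020
  Party B, Urban: 82×110/203 = 44.4335
  Party B, Rural: 82×93/203 = 37.5665
  Party C, Urban: 46×110/203 = 24.9261
  Party C, Rural: 46×93/203 = 21.0739
  Other, Urban: 44×110/203 = 23.8424
  Other, Rural: 44×93/203 = 20.1576
Contributions (O − E)²/E:
  (12 − 16.7980)²/16.7980 = 1.3704
  (19 − 14.2020)²/14.2020 = 1.6210
  (43 − 44.4335)²/44.4335 = 0.0462
  (39 − 37.5665)²/37.5665 = 0.0547
  (40 − 24.9261)²/24.9261 = 9.1158
  (6 − 21.0739)²/21.0739 = 10.7822
  (15 − 23.8424)²/23.8424 = 3.2794
  (29 − 20.1576)²/20.1576 = 3.8788
χ² = 1.3704 + 1.6210 + 0.0462 + 0.0547 + 9.1158 + 10.7822 + 3.2794 + 3.8788 = 30.149

30.149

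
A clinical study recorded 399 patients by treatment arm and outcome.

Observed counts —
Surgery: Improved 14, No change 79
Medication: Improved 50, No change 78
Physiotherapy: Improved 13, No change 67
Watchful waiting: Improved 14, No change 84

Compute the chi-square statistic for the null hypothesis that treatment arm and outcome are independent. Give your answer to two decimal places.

Row totals: 93, 128, 80, 98. Column totals: 91, 308. Grand total N = 399.
Expected counts (row total × column total / N):
  Surgery, Improved: 93×91/399 = 21.211
  Surgery, No change: 93×308/399 = 71.789
  Medication, Improved: 128×91/399 = 29.193
  Medication, No change: 128×308/399 = 98.807
  Physiotherapy, Improved: 80×91/399 = 18.246
  Physiotherapy, No change: 80×308/399 = 61.754
  Watchful waiting, Improved: 98×91/399 = 22.351
  Watchful waiting, No change: 98×308/399 = 75.649
Contributions (O − E)²/E:
  (14 − 21.211)²/21.211 = 2.4515
  (79 − 71.789)²/71.789 = 0.7243
  (50 − 29.193)²/29.193 = 14.8300
  (78 − 98.807)²/98.807 = 4.3816
  (13 − 18.246)²/18.246 = 1.5083
  (67 − 61.754)²/61.754 = 0.4456
  (14 − 22.351)²/22.351 = 3.1202
  (84 − 75.649)²/75.649 = 0.9219
χ² = 2.4515 + 0.7243 + 14.8300 + 4.3816 + 1.5083 + 0.4456 + 3.1202 + 0.9219 = 28.38

28.38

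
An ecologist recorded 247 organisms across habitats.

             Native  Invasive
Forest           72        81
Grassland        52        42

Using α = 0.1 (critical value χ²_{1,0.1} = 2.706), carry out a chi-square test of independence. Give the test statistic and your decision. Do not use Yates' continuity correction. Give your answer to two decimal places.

1.59; fail to reject H₀

Row totals: 153, 94. Column totals: 124, 123. Grand total N = 247.
Expected counts (row total × column total / N):
  Forest, Native: 153×124/247 = 76.810
  Forest, Invasive: 153×123/247 = 76.190
  Grassland, Native: 94×124/247 = 47.190
  Grassland, Invasive: 94×123/247 = 46.810
Contributions (O − E)²/E:
  (72 − 76.810)²/76.810 = 0.3012
  (81 − 76.190)²/76.190 = 0.3037
  (52 − 47.190)²/47.190 = 0.4903
  (42 − 46.810)²/46.810 = 0.4943
χ² = 0.3012 + 0.3037 + 0.4903 + 0.4943 = 1.59
df = (2−1)(2−1) = 1. Since 1.59 < 2.706, fail to reject the null hypothesis of independence at α = 0.1.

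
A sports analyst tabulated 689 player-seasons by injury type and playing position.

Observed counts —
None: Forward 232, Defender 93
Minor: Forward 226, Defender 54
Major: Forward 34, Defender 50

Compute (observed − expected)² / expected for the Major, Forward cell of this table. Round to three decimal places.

Row total (Major) = 84; column total (Forward) = 492; N = 689.
Expected count E = 84 × 492 / 689 = 59.9826.
Contribution = (O − E)²/E = (34 − 59.9826)² / 59.9826 = 11.255.

11.255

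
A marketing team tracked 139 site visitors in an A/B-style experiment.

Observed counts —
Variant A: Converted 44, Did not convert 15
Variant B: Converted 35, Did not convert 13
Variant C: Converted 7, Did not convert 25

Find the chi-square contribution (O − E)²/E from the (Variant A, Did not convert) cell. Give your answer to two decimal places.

Row total (Variant A) = 59; column total (Did not convert) = 53; N = 139.
Expected count E = 59 × 53 / 139 = 22.49640.
Contribution = (O − E)²/E = (15 − 22.49640)² / 22.49640 = 2.50.

2.50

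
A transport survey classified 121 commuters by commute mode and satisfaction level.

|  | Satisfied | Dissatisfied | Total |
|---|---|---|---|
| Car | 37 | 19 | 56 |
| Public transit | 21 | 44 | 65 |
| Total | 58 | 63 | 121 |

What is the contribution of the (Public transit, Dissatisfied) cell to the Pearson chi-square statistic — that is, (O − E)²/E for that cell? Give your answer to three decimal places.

Row total (Public transit) = 65; column total (Dissatisfied) = 63; N = 121.
Expected count E = 65 × 63 / 121 = 33.8430.
Contribution = (O − E)²/E = (44 − 33.8430)² / 33.8430 = 3.048.

3.048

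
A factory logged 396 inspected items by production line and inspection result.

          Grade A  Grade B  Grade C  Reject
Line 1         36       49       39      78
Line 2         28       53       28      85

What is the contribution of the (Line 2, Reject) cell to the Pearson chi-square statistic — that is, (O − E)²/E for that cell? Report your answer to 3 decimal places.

Row total (Line 2) = 194; column total (Reject) = 163; N = 396.
Expected count E = 194 × 163 / 396 = 79.8535.
Contribution = (O − E)²/E = (85 − 79.8535)² / 79.8535 = 0.332.

0.332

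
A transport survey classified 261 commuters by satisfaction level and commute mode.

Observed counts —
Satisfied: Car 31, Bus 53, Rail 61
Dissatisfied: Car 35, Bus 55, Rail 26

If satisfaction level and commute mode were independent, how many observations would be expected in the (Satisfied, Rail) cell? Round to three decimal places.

Row total (Satisfied) = 145; column total (Rail) = 87; grand total N = 261.
Expected count = (row total × column total) / N = 145 × 87 / 261 = 48.333.

48.333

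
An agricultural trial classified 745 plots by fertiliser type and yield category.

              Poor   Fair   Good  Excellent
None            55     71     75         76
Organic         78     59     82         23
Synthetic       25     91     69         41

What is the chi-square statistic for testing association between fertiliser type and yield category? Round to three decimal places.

Row totals: 277, 242, 226. Column totals: 158, 221, 226, 140. Grand total N = 745.
Expected counts (row total × column total / N):
  None, Poor: 277×158/745 = 58.7463
  None, Fair: 277×221/745 = 82.1705
  None, Good: 277×226/745 = 84.0295
  None, Excellent: 277×140/745 = 52.0537
  Organic, Poor: 242×158/745 = 51.3235
  Organic, Fair: 242×221/745 = 71.7879
  Organic, Good: 242×226/745 = 73.4121
  Organic, Excellent: 242×140/745 = 45.4765
  Synthetic, Poor: 226×158/745 = 47.9302
  Synthetic, Fair: 226×221/745 = 67.0416
  Synthetic, Good: 226×226/745 = 68.5584
  Synthetic, Excellent: 226×140/745 = 42.4698
Contributions (O − E)²/E:
  (55 − 58.7463)²/58.7463 = 0.2389
  (71 − 82.1705)²/82.1705 = 1.5186
  (75 − 84.0295)²/84.0295 = 0.9703
  (76 − 52.0537)²/52.0537 = 11.0160
  (78 − 51.3235)²/51.3235 = 13.8657
  (59 − 71.7879)²/71.7879 = 2.2780
  (82 − 73.4121)²/73.4121 = 1.0046
  (23 − 45.4765)²/45.4765 = 11.1089
  (25 − 47.9302)²/47.9302 = 10.9700
  (91 − 67.0416)²/67.0416 = 8.5619
  (69 − 68.5584)²/68.5584 = 0.0028
  (41 − 42.4698)²/42.4698 = 0.0509
χ² = 0.2389 + 1.5186 + 0.9703 + 11.0160 + 13.8657 + 2.2780 + 1.0046 + 11.1089 + 10.9700 + 8.5619 + 0.0028 + 0.0509 = 61.587

61.587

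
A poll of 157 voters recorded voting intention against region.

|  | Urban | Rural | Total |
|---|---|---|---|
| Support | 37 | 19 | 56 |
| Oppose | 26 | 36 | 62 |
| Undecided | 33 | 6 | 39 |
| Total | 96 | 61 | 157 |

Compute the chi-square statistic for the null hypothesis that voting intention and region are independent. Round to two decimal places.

19.24

Grand total N = 157.
Expected counts (row total × column total / N):
  Support, Urban: 56×96/157 = 34.2420
  Support, Rural: 56×61/157 = 21.7580
  Oppose, Urban: 62×96/157 = 37.9108
  Oppose, Rural: 62×61/157 = 24.0892
  Undecided, Urban: 39×96/157 = 23.8471
  Undecided, Rural: 39×61/157 = 15.1529
Contributions (O − E)²/E:
  (37 − 34.2420)²/34.2420 = 0.2221
  (19 − 21.7580)²/21.7580 = 0.3496
  (26 − 37.9108)²/37.9108 = 3.7421
  (36 − 24.0892)²/24.0892 = 5.8892
  (33 − 23.8471)²/23.8471 = 3.5130
  (6 − 15.1529)²/15.1529 = 5.5287
χ² = 0.2221 + 0.3496 + 3.7421 + 5.8892 + 3.5130 + 5.5287 = 19.24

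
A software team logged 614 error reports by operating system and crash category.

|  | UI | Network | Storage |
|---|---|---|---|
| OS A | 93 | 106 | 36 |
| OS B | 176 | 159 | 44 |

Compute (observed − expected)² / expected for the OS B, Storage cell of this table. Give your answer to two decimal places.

Row total (OS B) = 379; column total (Storage) = 80; N = 614.
Expected count E = 379 × 80 / 614 = 49.381.
Contribution = (O − E)²/E = (44 − 49.381)² / 49.381 = 0.59.

0.59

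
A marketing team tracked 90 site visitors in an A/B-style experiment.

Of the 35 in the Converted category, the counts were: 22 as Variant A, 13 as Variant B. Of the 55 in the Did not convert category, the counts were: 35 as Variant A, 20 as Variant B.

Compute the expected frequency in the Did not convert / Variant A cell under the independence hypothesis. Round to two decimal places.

Row total (Did not convert) = 55; column total (Variant A) = 57; grand total N = 90.
Expected count = (row total × column total) / N = 55 × 57 / 90 = 34.83.

34.83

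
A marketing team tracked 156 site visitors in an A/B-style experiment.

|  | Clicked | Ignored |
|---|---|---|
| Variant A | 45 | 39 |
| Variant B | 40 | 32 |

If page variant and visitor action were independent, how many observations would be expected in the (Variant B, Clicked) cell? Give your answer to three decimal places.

39.231

Row total (Variant B) = 72; column total (Clicked) = 85; grand total N = 156.
Expected count = (row total × column total) / N = 72 × 85 / 156 = 39.231.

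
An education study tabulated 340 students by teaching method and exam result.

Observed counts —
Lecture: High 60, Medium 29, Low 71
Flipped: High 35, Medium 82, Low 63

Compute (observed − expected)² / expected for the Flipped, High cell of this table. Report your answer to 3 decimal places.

4.651

Row total (Flipped) = 180; column total (High) = 95; N = 340.
Expected count E = 180 × 95 / 340 = 50.2941.
Contribution = (O − E)²/E = (35 − 50.2941)² / 50.2941 = 4.651.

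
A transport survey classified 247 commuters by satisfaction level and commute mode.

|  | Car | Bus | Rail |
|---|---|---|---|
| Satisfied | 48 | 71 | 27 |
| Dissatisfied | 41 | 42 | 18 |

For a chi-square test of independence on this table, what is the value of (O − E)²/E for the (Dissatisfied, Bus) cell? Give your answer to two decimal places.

Row total (Dissatisfied) = 101; column total (Bus) = 113; N = 247.
Expected count E = 101 × 113 / 247 = 46.206.
Contribution = (O − E)²/E = (42 − 46.206)² / 46.206 = 0.38.

0.38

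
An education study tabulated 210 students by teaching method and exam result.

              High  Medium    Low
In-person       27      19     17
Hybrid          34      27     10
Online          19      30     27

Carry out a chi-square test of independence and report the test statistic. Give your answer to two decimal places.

Row totals: 63, 71, 76. Column totals: 80, 76, 54. Grand total N = 210.
Expected counts (row total × column total / N):
  In-person, High: 63×80/210 = 24.000
  In-person, Medium: 63×76/210 = 22.800
  In-person, Low: 63×54/210 = 16.200
  Hybrid, High: 71×80/210 = 27.048
  Hybrid, Medium: 71×76/210 = 25.695
  Hybrid, Low: 71×54/210 = 18.257
  Online, High: 76×80/210 = 28.952
  Online, Medium: 76×76/210 = 27.505
  Online, Low: 76×54/210 = 19.543
Contributions (O − E)²/E:
  (27 − 24.000)²/24.000 = 0.3750
  (19 − 22.800)²/22.800 = 0.6333
  (17 − 16.200)²/16.200 = 0.0395
  (34 − 27.048)²/27.048 = 1.7868
  (27 − 25.695)²/25.695 = 0.0663
  (10 − 18.257)²/18.257 = 3.7344
  (19 − 28.952)²/28.952 = 3.4209
  (30 − 27.505)²/27.505 = 0.2263
  (27 − 19.543)²/19.543 = 2.8454
χ² = 0.3750 + 0.6333 + 0.0395 + 1.7868 + 0.0663 + 3.7344 + 3.4209 + 0.2263 + 2.8454 = 13.13

13.13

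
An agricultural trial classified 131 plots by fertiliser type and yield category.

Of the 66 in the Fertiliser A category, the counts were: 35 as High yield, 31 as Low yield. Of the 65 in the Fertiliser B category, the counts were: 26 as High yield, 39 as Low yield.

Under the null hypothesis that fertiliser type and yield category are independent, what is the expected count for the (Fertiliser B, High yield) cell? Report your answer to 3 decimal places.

30.267

Row total (Fertiliser B) = 65; column total (High yield) = 61; grand total N = 131.
Expected count = (row total × column total) / N = 65 × 61 / 131 = 30.267.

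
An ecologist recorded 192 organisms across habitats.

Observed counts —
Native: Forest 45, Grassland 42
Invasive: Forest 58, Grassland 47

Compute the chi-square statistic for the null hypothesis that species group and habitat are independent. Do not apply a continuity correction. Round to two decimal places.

Row totals: 87, 105. Column totals: 103, 89. Grand total N = 192.
Expected counts (row total × column total / N):
  Native, Forest: 87×103/192 = 46.672
  Native, Grassland: 87×89/192 = 40.328
  Invasive, Forest: 105×103/192 = 56.328
  Invasive, Grassland: 105×89/192 = 48.672
Contributions (O − E)²/E:
  (45 − 46.672)²/46.672 = 0.0599
  (42 − 40.328)²/40.328 = 0.0693
  (58 − 56.328)²/56.328 = 0.0496
  (47 − 48.672)²/48.672 = 0.0574
χ² = 0.0599 + 0.0693 + 0.0496 + 0.0574 = 0.24

0.24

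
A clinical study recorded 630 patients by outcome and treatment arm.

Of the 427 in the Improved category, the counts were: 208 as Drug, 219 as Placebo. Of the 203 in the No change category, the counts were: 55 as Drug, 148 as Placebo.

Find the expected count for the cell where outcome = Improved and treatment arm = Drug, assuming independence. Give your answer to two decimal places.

178.26

Row total (Improved) = 427; column total (Drug) = 263; grand total N = 630.
Expected count = (row total × column total) / N = 427 × 263 / 630 = 178.26.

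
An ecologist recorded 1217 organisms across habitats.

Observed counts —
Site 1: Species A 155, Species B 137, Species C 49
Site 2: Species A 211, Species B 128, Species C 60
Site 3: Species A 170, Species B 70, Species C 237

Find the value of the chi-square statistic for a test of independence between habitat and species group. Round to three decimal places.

Row totals: 341, 399, 477. Column totals: 536, 335, 346. Grand total N = 1217.
Expected counts (row total × column total / N):
  Site 1, Species A: 341×536/1217 = 150.1857
  Site 1, Species B: 341×335/1217 = 93.8661
  Site 1, Species C: 341×346/1217 = 96.9482
  Site 2, Species A: 399×536/1217 = 175.7305
  Site 2, Species B: 399×335/1217 = 109.8316
  Site 2, Species C: 399×346/1217 = 113.4380
  Site 3, Species A: 477×536/1217 = 210.0838
  Site 3, Species B: 477×335/1217 = 131.3024
  Site 3, Species C: 477×346/1217 = 135.6138
Contributions (O − E)²/E:
  (155 − 150.1857)²/150.1857 = 0.1543
  (137 − 93.8661)²/93.8661 = 19.8211
  (49 − 96.9482)²/96.9482 = 23.7140
  (211 − 175.7305)²/175.7305 = 7.0787
  (128 − 109.8316)²/109.8316 = 3.0054
  (60 − 113.4380)²/113.4380 = 25.1734
  (170 − 210.0838)²/210.0838 = 7.6480
  (70 − 131.3024)²/131.3024 = 28.6208
  (237 − 135.6138)²/135.6138 = 75.7973
χ² = 0.1543 + 19.8211 + 23.7140 + 7.0787 + 3.0054 + 25.1734 + 7.6480 + 28.6208 + 75.7973 = 191.013

191.013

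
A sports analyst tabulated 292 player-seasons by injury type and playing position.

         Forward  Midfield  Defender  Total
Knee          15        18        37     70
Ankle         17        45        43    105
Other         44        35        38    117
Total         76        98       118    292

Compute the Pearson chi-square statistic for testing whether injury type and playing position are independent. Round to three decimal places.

19.464

Grand total N = 292.
Expected counts (row total × column total / N):
  Knee, Forward: 70×76/292 = 18.2192
  Knee, Midfield: 70×98/292 = 23.4932
  Knee, Defender: 70×118/292 = 28.2877
  Ankle, Forward: 105×76/292 = 27.3288
  Ankle, Midfield: 105×98/292 = 35.2397
  Ankle, Defender: 105×118/292 = 42.4315
  Other, Forward: 117×76/292 = 30.4521
  Other, Midfield: 117×98/292 = 39.2671
  Other, Defender: 117×118/292 = 47.2808
Contributions (O − E)²/E:
  (15 − 18.2192)²/18.2192 = 0.5688
  (18 − 23.4932)²/23.4932 = 1.2844
  (37 − 28.2877)²/28.2877 = 2.6833
  (17 − 27.3288)²/27.3288 = 3.9037
  (45 − 35.2397)²/35.2397 = 2.7033
  (43 − 42.4315)²/42.4315 = 0.0076
  (44 − 30.4521)²/30.4521 = 6.0274
  (35 − 39.2671)²/39.2671 = 0.4637
  (38 − 47.2808)²/47.2808 = 1.8217
χ² = 0.5688 + 1.2844 + 2.6833 + 3.9037 + 2.7033 + 0.0076 + 6.0274 + 0.4637 + 1.8217 = 19.464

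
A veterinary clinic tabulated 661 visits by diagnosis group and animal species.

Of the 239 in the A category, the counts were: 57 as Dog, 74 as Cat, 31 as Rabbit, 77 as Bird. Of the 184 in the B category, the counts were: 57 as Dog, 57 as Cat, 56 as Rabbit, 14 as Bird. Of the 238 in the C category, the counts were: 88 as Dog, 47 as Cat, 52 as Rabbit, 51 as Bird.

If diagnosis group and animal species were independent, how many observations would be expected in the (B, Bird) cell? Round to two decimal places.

39.53

Row total (B) = 184; column total (Bird) = 142; grand total N = 661.
Expected count = (row total × column total) / N = 184 × 142 / 661 = 39.53.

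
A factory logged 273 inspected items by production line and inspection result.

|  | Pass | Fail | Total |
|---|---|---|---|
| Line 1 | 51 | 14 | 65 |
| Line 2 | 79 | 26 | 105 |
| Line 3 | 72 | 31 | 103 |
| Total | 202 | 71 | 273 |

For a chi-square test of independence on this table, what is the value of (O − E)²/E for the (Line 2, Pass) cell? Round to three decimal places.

Row total (Line 2) = 105; column total (Pass) = 202; N = 273.
Expected count E = 105 × 202 / 273 = 77.6923.
Contribution = (O − E)²/E = (79 − 77.6923)² / 77.6923 = 0.022.

0.022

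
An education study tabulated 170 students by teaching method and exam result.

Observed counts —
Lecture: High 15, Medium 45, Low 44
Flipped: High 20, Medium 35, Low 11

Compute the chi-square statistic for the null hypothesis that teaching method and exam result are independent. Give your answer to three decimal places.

13.968

Row totals: 104, 66. Column totals: 35, 80, 55. Grand total N = 170.
Expected counts (row total × column total / N):
  Lecture, High: 104×35/170 = 21.41176
  Lecture, Medium: 104×80/170 = 48.94118
  Lecture, Low: 104×55/170 = 33.64706
  Flipped, High: 66×35/170 = 13.58824
  Flipped, Medium: 66×80/170 = 31.05882
  Flipped, Low: 66×55/170 = 21.35294
Contributions (O − E)²/E:
  (15 − 21.41176)²/21.41176 = 1.9200
  (45 − 48.94118)²/48.94118 = 0.3174
  (44 − 33.64706)²/33.64706 = 3.1855
  (20 − 13.58824)²/13.58824 = 3.0255
  (35 − 31.05882)²/31.05882 = 0.5001
  (11 − 21.35294)²/21.35294 = 5.0196
χ² = 1.9200 + 0.3174 + 3.1855 + 3.0255 + 0.5001 + 5.0196 = 13.968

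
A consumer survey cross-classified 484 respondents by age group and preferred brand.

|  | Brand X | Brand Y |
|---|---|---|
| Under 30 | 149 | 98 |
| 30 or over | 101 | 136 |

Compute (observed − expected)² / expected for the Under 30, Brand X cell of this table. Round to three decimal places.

3.595

Row total (Under 30) = 247; column total (Brand X) = 250; N = 484.
Expected count E = 247 × 250 / 484 = 127.5826.
Contribution = (O − E)²/E = (149 − 127.5826)² / 127.5826 = 3.595.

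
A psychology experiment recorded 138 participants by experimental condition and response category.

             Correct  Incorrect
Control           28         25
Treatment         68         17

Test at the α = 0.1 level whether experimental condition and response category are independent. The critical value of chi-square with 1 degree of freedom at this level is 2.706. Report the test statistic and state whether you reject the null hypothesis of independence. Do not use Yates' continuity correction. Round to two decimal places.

Row totals: 53, 85. Column totals: 96, 42. Grand total N = 138.
Expected counts (row total × column total / N):
  Control, Correct: 53×96/138 = 36.870
  Control, Incorrect: 53×42/138 = 16.130
  Treatment, Correct: 85×96/138 = 59.130
  Treatment, Incorrect: 85×42/138 = 25.870
Contributions (O − E)²/E:
  (28 − 36.870)²/36.870 = 2.1339
  (25 − 16.130)²/16.130 = 4.8777
  (68 − 59.130)²/59.130 = 1.3306
  (17 − 25.870)²/25.870 = 3.0412
χ² = 2.1339 + 4.8777 + 1.3306 + 3.0412 = 11.38
df = (2−1)(2−1) = 1. Since 11.38 > 2.706, reject the null hypothesis of independence at α = 0.1.

11.38; reject H₀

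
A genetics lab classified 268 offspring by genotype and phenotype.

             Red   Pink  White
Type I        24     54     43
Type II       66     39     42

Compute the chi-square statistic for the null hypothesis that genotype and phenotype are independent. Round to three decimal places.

19.694

Row totals: 121, 147. Column totals: 90, 93, 85. Grand total N = 268.
Expected counts (row total × column total / N):
  Type I, Red: 121×90/268 = 40.6343
  Type I, Pink: 121×93/268 = 41.9888
  Type I, White: 121×85/268 = 38.3769
  Type II, Red: 147×90/268 = 49.3657
  Type II, Pink: 147×93/268 = 51.0112
  Type II, White: 147×85/268 = 46.6231
Contributions (O − E)²/E:
  (24 − 40.6343)²/40.6343 = 6.8095
  (54 − 41.9888)²/41.9888 = 3.4359
  (43 − 38.3769)²/38.3769 = 0.5569
  (66 − 49.3657)²/49.3657 = 5.6051
  (39 − 51.0112)²/51.0112 = 2.8282
  (42 − 46.6231)²/46.6231 = 0.4584
χ² = 6.8095 + 3.4359 + 0.5569 + 5.6051 + 2.8282 + 0.4584 = 19.694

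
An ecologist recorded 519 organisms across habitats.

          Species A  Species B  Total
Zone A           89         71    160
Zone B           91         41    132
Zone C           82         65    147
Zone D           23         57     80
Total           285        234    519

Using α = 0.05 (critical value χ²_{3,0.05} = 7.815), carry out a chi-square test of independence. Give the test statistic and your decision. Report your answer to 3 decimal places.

Grand total N = 519.
Expected counts (row total × column total / N):
  Zone A, Species A: 160×285/519 = 87.8613
  Zone A, Species B: 160×234/519 = 72.1387
  Zone B, Species A: 132×285/519 = 72.4855
  Zone B, Species B: 132×234/519 = 59.5145
  Zone C, Species A: 147×285/519 = 80.7225
  Zone C, Species B: 147×234/519 = 66.2775
  Zone D, Species A: 80×285/519 = 43.9306
  Zone D, Species B: 80×234/519 = 36.0694
Contributions (O − E)²/E:
  (89 − 87.8613)²/87.8613 = 0.0148
  (71 − 72.1387)²/72.1387 = 0.0180
  (91 − 72.4855)²/72.4855 = 4.7290
  (41 − 59.5145)²/59.5145 = 5.7597
  (82 − 80.7225)²/80.7225 = 0.0202
  (65 − 66.2775)²/66.2775 = 0.0246
  (23 − 43.9306)²/43.9306 = 9.9723
  (57 − 36.0694)²/36.0694 = 12.1458
χ² = 0.0148 + 0.0180 + 4.7290 + 5.7597 + 0.0202 + 0.0246 + 9.9723 + 12.1458 = 32.684
df = (4−1)(2−1) = 3. Since 32.684 > 7.815, reject the null hypothesis of independence at α = 0.05.

32.684; reject H₀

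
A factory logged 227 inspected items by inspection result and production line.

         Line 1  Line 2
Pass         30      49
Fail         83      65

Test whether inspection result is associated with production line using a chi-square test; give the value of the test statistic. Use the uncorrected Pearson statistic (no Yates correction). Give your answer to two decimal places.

Row totals: 79, 148. Column totals: 113, 114. Grand total N = 227.
Expected counts (row total × column total / N):
  Pass, Line 1: 79×113/227 = 39.326
  Pass, Line 2: 79×114/227 = 39.674
  Fail, Line 1: 148×113/227 = 73.674
  Fail, Line 2: 148×114/227 = 74.326
Contributions (O − E)²/E:
  (30 − 39.326)²/39.326 = 2.2116
  (49 − 39.674)²/39.674 = 2.1922
  (83 − 73.674)²/73.674 = 1.1805
  (65 − 74.326)²/74.326 = 1.1702
χ² = 2.2116 + 2.1922 + 1.1805 + 1.1702 = 6.75

6.75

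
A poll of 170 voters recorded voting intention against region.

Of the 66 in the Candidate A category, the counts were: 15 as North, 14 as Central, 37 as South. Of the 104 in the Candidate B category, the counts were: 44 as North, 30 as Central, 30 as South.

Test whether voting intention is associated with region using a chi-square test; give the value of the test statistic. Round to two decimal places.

12.96

Row totals: 66, 104. Column totals: 59, 44, 67. Grand total N = 170.
Expected counts (row total × column total / N):
  Candidate A, North: 66×59/170 = 22.906
  Candidate A, Central: 66×44/170 = 17.082
  Candidate A, South: 66×67/170 = 26.012
  Candidate B, North: 104×59/170 = 36.094
  Candidate B, Central: 104×44/170 = 26.918
  Candidate B, South: 104×67/170 = 40.988
Contributions (O − E)²/E:
  (15 − 22.906)²/22.906 = 2.7288
  (14 − 17.082)²/17.082 = 0.5561
  (37 − 26.012)²/26.012 = 4.6416
  (44 − 36.094)²/36.094 = 1.7317
  (30 − 26.918)²/26.918 = 0.3529
  (30 − 40.988)²/40.988 = 2.9456
χ² = 2.7288 + 0.5561 + 4.6416 + 1.7317 + 0.3529 + 2.9456 = 12.96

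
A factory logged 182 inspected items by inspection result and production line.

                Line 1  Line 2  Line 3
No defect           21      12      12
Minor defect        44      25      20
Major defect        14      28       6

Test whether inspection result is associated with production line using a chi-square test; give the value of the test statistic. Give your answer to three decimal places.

14.899

Row totals: 45, 89, 48. Column totals: 79, 65, 38. Grand total N = 182.
Expected counts (row total × column total / N):
  No defect, Line 1: 45×79/182 = 19.5330
  No defect, Line 2: 45×65/182 = 16.0714
  No defect, Line 3: 45×38/182 = 9.3956
  Minor defect, Line 1: 89×79/182 = 38.6319
  Minor defect, Line 2: 89×65/182 = 31.7857
  Minor defect, Line 3: 89×38/182 = 18.5824
  Major defect, Line 1: 48×79/182 = 20.8352
  Major defect, Line 2: 48×65/182 = 17.1429
  Major defect, Line 3: 48×38/182 = 10.0220
Contributions (O − E)²/E:
  (21 − 19.5330)²/19.5330 = 0.1102
  (12 − 16.0714)²/16.0714 = 1.0314
  (12 − 9.3956)²/9.3956 = 0.7219
  (44 − 38.6319)²/38.6319 = 0.7459
  (25 − 31.7857)²/31.7857 = 1.4486
  (20 − 18.5824)²/18.5824 = 0.1081
  (14 − 20.8352)²/20.8352 = 2.2424
  (28 − 17.1429)²/17.1429 = 6.8761
  (6 − 10.0220)²/10.0220 = 1.6141
χ² = 0.1102 + 1.0314 + 0.7219 + 0.7459 + 1.4486 + 0.1081 + 2.2424 + 6.8761 + 1.6141 = 14.899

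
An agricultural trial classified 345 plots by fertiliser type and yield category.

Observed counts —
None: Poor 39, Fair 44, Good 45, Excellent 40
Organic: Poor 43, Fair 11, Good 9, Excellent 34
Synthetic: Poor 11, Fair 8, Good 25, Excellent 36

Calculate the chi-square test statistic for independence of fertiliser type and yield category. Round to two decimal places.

Row totals: 168, 97, 80. Column totals: 93, 63, 79, 110. Grand total N = 345.
Expected counts (row total × column total / N):
  None, Poor: 168×93/345 = 45.2870
  None, Fair: 168×63/345 = 30.6783
  None, Good: 168×79/345 = 38.4696
  None, Excellent: 168×110/345 = 53.5652
  Organic, Poor: 97×93/345 = 26.1478
  Organic, Fair: 97×63/345 = 17.7130
  Organic, Good: 97×79/345 = 22.2116
  Organic, Excellent: 97×110/345 = 30.9275
  Synthetic, Poor: 80×93/345 = 21.5652
  Synthetic, Fair: 80×63/345 = 14.6087
  Synthetic, Good: 80×79/345 = 18.3188
  Synthetic, Excellent: 80×110/345 = 25.5072
Contributions (O − E)²/E:
  (39 − 45.2870)²/45.2870 = 0.8728
  (44 − 30.6783)²/30.6783 = 5.7848
  (45 − 38.4696)²/38.4696 = 1.1086
  (40 − 53.5652)²/53.5652 = 3.4353
  (43 − 26.1478)²/26.1478 = 10.8612
  (11 − 17.7130)²/17.7130 = 2.5441
  (9 − 22.2116)²/22.2116 = 7.8583
  (34 − 30.9275)²/30.9275 = 0.3052
  (11 − 21.5652)²/21.5652 = 5.1761
  (8 − 14.6087)²/14.6087 = 2.9897
  (25 − 18.3188)²/18.3188 = 2.4368
  (36 − 25.5072)²/25.5072 = 4.3164
χ² = 0.8728 + 5.7848 + 1.1086 + 3.4353 + 10.8612 + 2.5441 + 7.8583 + 0.3052 + 5.1761 + 2.9897 + 2.4368 + 4.3164 = 47.69

47.69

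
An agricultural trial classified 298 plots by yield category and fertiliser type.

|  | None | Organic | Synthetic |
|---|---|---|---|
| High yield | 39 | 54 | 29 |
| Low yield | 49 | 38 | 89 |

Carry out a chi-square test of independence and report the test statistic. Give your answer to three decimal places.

Row totals: 122, 176. Column totals: 88, 92, 118. Grand total N = 298.
Expected counts (row total × column total / N):
  High yield, None: 122×88/298 = 36.0268
  High yield, Organic: 122×92/298 = 37.6644
  High yield, Synthetic: 122×118/298 = 48.3087
  Low yield, None: 176×88/298 = 51.9732
  Low yield, Organic: 176×92/298 = 54.3356
  Low yield, Synthetic: 176×118/298 = 69.6913
Contributions (O − E)²/E:
  (39 − 36.0268)²/36.0268 = 0.2454
  (54 − 37.6644)²/37.6644 = 7.0850
  (29 − 48.3087)²/48.3087 = 7.7176
  (49 − 51.9732)²/51.9732 = 0.1701
  (38 − 54.3356)²/54.3356 = 4.9112
  (89 − 69.6913)²/69.6913 = 5.3497
χ² = 0.2454 + 7.0850 + 7.7176 + 0.1701 + 4.9112 + 5.3497 = 25.479

25.479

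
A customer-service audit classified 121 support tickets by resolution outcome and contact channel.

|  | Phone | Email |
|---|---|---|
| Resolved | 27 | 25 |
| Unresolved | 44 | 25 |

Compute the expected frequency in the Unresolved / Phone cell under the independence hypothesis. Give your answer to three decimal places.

Row total (Unresolved) = 69; column total (Phone) = 71; grand total N = 121.
Expected count = (row total × column total) / N = 69 × 71 / 121 = 40.488.

40.488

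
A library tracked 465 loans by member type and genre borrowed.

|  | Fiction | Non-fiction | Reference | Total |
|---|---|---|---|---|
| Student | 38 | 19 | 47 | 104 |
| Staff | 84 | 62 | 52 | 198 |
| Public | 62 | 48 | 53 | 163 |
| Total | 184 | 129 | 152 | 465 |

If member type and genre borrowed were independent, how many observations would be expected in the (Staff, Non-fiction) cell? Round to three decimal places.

Row total (Staff) = 198; column total (Non-fiction) = 129; grand total N = 465.
Expected count = (row total × column total) / N = 198 × 129 / 465 = 54.929.

54.929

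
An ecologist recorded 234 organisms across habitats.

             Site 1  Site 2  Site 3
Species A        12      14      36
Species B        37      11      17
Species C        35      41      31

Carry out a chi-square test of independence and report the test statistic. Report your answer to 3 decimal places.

32.178

Row totals: 62, 65, 107. Column totals: 84, 66, 84. Grand total N = 234.
Expected counts (row total × column total / N):
  Species A, Site 1: 62×84/234 = 22.2564
  Species A, Site 2: 62×66/234 = 17.4872
  Species A, Site 3: 62×84/234 = 22.2564
  Species B, Site 1: 65×84/234 = 23.3333
  Species B, Site 2: 65×66/234 = 18.3333
  Species B, Site 3: 65×84/234 = 23.3333
  Species C, Site 1: 107×84/234 = 38.4103
  Species C, Site 2: 107×66/234 = 30.1795
  Species C, Site 3: 107×84/234 = 38.4103
Contributions (O − E)²/E:
  (12 − 22.2564)²/22.2564 = 4.7264
  (14 − 17.4872)²/17.4872 = 0.6954
  (36 − 22.2564)²/22.2564 = 8.4868
  (37 − 23.3333)²/23.3333 = 8.0048
  (11 − 18.3333)²/18.3333 = 2.9333
  (17 − 23.3333)²/23.3333 = 1.7190
  (35 − 38.4103)²/38.4103 = 0.3028
  (41 − 30.1795)²/30.1795 = 3.8796
  (31 − 38.4103)²/38.4103 = 1.4296
χ² = 4.7264 + 0.6954 + 8.4868 + 8.0048 + 2.9333 + 1.7190 + 0.3028 + 3.8796 + 1.4296 = 32.178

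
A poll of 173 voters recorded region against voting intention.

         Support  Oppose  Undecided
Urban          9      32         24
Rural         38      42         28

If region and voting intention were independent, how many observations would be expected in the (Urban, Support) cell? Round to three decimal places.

Row total (Urban) = 65; column total (Support) = 47; grand total N = 173.
Expected count = (row total × column total) / N = 65 × 47 / 173 = 17.659.

17.659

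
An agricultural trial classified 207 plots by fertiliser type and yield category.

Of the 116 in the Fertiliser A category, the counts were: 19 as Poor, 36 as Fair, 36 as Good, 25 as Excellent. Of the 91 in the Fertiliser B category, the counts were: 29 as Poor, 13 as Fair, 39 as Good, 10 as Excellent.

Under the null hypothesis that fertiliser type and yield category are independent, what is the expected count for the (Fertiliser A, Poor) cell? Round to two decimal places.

Row total (Fertiliser A) = 116; column total (Poor) = 48; grand total N = 207.
Expected count = (row total × column total) / N = 116 × 48 / 207 = 26.90.

26.90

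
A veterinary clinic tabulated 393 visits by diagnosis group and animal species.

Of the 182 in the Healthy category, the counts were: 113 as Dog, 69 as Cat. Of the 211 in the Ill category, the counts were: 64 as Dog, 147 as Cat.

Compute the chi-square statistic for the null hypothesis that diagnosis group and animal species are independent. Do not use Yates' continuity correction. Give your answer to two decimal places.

Row totals: 182, 211. Column totals: 177, 216. Grand total N = 393.
Expected counts (row total × column total / N):
  Healthy, Dog: 182×177/393 = 81.969
  Healthy, Cat: 182×216/393 = 100.031
  Ill, Dog: 211×177/393 = 95.031
  Ill, Cat: 211×216/393 = 115.969
Contributions (O − E)²/E:
  (113 − 81.969)²/81.969 = 11.7474
  (69 − 100.031)²/100.031 = 9.6262
  (64 − 95.031)²/95.031 = 10.1327
  (147 − 115.969)²/115.969 = 8.3033
χ² = 11.7474 + 9.6262 + 10.1327 + 8.3033 = 39.81

39.81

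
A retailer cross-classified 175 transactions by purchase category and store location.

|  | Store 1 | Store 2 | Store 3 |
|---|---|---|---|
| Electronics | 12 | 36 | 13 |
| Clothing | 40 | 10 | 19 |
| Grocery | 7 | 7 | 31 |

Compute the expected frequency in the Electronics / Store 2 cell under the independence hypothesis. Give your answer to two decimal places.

18.47

Row total (Electronics) = 61; column total (Store 2) = 53; grand total N = 175.
Expected count = (row total × column total) / N = 61 × 53 / 175 = 18.47.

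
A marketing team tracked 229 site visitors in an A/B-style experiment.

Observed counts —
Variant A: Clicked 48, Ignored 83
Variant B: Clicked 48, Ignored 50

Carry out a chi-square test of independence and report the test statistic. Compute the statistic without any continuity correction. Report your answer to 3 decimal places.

3.505

Row totals: 131, 98. Column totals: 96, 133. Grand total N = 229.
Expected counts (row total × column total / N):
  Variant A, Clicked: 131×96/229 = 54.9170
  Variant A, Ignored: 131×133/229 = 76.0830
  Variant B, Clicked: 98×96/229 = 41.0830
  Variant B, Ignored: 98×133/229 = 56.9170
Contributions (O − E)²/E:
  (48 − 54.9170)²/54.9170 = 0.8712
  (83 − 76.0830)²/76.0830 = 0.6289
  (48 − 41.0830)²/41.0830 = 1.1646
  (50 − 56.9170)²/56.9170 = 0.8406
χ² = 0.8712 + 0.6289 + 1.1646 + 0.8406 = 3.505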